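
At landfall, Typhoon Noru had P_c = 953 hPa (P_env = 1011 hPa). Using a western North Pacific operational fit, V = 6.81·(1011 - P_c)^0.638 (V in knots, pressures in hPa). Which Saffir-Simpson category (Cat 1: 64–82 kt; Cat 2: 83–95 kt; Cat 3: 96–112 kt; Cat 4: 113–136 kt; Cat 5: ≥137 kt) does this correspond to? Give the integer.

2

ΔP = 1011 − 953 = 58 hPa.
V ≈ 6.81 × 58^0.638 = 6.81 × 13.34 ≈ 91 kt.
91 kt falls in the Category 2 band.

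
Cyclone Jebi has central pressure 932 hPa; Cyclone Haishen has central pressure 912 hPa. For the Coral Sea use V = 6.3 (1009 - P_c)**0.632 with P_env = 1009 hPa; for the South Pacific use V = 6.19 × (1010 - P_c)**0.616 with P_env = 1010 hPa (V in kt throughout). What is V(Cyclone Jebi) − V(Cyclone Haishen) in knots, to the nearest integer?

Cyclone Jebi: ΔP = 77; V ≈ 6.3 × 77^0.632 ≈ 98.09 kt.
Cyclone Haishen: ΔP = 98; V ≈ 6.19 × 98^0.616 ≈ 104.30 kt.
Difference ≈ 98.09 − 104.30 = -6.21 → -6 kt.

-6 kt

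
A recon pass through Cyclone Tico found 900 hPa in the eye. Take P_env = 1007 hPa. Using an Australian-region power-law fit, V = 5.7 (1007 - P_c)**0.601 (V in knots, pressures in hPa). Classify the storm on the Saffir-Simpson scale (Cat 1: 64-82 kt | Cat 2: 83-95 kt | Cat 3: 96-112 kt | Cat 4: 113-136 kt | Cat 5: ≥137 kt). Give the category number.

2

ΔP = 1007 − 900 = 107 hPa.
V ≈ 5.7 × 107^0.601 = 5.7 × 16.58 ≈ 95 kt.
95 kt falls in the Category 2 band.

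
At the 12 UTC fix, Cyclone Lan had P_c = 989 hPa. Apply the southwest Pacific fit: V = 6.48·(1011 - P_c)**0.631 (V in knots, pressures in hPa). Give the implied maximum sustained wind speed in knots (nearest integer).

46 kt

ΔP = 1011 − 989 = 22 hPa.
22^0.631 ≈ 7.032.
V ≈ 6.48 × 7.032 ≈ 45.6 kt.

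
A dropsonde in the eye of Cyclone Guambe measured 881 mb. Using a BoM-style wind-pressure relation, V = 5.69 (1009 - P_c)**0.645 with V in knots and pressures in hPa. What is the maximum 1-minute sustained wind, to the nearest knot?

130 kt

ΔP = 1009 − 881 = 128 mb.
128^0.645 ≈ 22.864.
V ≈ 5.69 × 22.864 ≈ 130.1 kt.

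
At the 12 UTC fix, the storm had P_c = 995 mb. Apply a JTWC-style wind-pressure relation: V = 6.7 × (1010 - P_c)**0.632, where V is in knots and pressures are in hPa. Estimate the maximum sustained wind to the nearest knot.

37 kt

ΔP = 1010 − 995 = 15 mb.
15^0.632 ≈ 5.537.
V ≈ 6.7 × 5.537 ≈ 37.1 kt.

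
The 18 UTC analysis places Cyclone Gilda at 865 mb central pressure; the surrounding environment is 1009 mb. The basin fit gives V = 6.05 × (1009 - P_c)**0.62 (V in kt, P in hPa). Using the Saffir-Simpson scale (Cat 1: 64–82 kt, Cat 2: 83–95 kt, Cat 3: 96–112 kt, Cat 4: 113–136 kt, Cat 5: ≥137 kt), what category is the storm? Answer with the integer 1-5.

4

ΔP = 1009 − 865 = 144 mb.
V ≈ 6.05 × 144^0.62 = 6.05 × 21.79 ≈ 132 kt.
132 kt falls in the Category 4 band.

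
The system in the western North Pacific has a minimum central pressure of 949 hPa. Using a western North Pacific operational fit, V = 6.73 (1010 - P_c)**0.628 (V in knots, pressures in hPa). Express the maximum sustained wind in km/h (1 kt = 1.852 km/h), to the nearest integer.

ΔP = 1010 − 949 = 61 hPa.
V ≈ 6.73 × 61^0.628 = 6.73 × 13.219 ≈ 88.962 kt.
88.962 × 1.852 ≈ 164.76 km/h → 165 km/h.

165 km/h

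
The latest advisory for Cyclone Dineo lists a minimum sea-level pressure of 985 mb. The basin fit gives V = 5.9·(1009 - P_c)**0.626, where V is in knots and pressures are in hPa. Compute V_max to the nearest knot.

ΔP = 1009 − 985 = 24 mb.
24^0.626 ≈ 7.312.
V ≈ 5.9 × 7.312 ≈ 43.1 kt.

43 kt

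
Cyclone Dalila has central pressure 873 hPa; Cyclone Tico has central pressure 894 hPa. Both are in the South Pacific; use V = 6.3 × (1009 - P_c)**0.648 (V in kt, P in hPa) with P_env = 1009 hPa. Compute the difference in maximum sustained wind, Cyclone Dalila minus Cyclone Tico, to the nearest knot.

Cyclone Dalila: ΔP = 136; V ≈ 6.3 × 136^0.648 ≈ 152.01 kt.
Cyclone Tico: ΔP = 115; V ≈ 6.3 × 115^0.648 ≈ 136.36 kt.
Difference ≈ 152.01 − 136.36 = 15.65 → 16 kt.

16 kt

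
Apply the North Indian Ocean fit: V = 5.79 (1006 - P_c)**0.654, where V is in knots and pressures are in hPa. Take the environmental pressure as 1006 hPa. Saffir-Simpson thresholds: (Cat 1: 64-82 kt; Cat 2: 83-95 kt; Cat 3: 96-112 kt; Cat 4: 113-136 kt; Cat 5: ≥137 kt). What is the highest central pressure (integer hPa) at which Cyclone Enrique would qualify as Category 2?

947 hPa

Category 2 begins at V = 83 kt.
Required ΔP = (83/5.79)^(1/0.654) = 14.335^1.529 ≈ 58.64 hPa.
P_c ≤ 1006 − 58.64 = 947.36, so the highest integer P_c is 947 hPa.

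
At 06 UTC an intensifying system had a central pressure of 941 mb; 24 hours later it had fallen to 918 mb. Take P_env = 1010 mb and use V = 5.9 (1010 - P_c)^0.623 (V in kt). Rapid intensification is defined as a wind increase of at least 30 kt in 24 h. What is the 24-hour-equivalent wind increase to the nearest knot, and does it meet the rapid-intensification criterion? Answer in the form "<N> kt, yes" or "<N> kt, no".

V₁: ΔP = 69, V ≈ 5.9 × 69^0.623 ≈ 82.50 kt.
V₂: ΔP = 92, V ≈ 5.9 × 92^0.623 ≈ 98.69 kt.
ΔV over 24 h = 16.19 kt → 24 h equivalent = 16.19 × 24/24 ≈ 16.19 kt.
16 kt < 30 kt ⇒ not rapid intensification.

16 kt, no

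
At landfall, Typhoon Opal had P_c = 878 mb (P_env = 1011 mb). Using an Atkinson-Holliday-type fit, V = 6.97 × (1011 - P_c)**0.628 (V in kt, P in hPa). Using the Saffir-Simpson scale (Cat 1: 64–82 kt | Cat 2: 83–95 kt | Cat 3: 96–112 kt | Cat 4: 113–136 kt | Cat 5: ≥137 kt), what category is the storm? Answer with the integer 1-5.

ΔP = 1011 − 878 = 133 mb.
V ≈ 6.97 × 133^0.628 = 6.97 × 21.57 ≈ 150 kt.
150 kt falls in the Category 5 band.

5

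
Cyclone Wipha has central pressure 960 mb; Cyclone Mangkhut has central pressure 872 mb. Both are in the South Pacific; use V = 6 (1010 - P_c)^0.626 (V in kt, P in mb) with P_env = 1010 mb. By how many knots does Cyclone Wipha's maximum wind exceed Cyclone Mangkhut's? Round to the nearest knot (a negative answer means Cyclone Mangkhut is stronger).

-62 kt

Cyclone Wipha: ΔP = 50; V ≈ 6 × 50^0.626 ≈ 69.46 kt.
Cyclone Mangkhut: ΔP = 138; V ≈ 6 × 138^0.626 ≈ 131.13 kt.
Difference ≈ 69.46 − 131.13 = -61.67 → -62 kt.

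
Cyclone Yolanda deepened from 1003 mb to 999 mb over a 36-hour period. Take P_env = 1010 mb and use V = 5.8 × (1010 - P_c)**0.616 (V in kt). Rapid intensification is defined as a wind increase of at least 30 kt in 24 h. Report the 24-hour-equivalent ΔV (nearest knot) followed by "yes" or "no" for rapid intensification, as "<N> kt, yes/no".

4 kt, no

V₁: ΔP = 7, V ≈ 5.8 × 7^0.616 ≈ 19.23 kt.
V₂: ΔP = 11, V ≈ 5.8 × 11^0.616 ≈ 25.41 kt.
ΔV over 36 h = 6.18 kt → 24 h equivalent = 6.18 × 24/36 ≈ 4.12 kt.
4 kt < 30 kt ⇒ not rapid intensification.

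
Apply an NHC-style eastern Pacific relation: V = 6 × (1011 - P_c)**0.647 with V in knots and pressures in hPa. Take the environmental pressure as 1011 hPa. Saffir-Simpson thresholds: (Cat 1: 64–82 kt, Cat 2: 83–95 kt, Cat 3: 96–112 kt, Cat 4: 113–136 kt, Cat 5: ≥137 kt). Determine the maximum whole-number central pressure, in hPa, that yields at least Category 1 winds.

972 hPa

Category 1 begins at V = 64 kt.
Required ΔP = (64/6)^(1/0.647) = 10.667^1.546 ≈ 38.81 hPa.
P_c ≤ 1011 − 38.81 = 972.19, so the highest integer P_c is 972 hPa.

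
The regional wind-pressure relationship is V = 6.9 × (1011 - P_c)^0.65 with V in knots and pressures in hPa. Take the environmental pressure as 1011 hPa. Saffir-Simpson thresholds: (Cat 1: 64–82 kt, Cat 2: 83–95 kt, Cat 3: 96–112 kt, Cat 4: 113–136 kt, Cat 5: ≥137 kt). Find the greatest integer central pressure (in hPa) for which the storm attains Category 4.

Category 4 begins at V = 113 kt.
Required ΔP = (113/6.9)^(1/0.65) = 16.377^1.538 ≈ 73.80 hPa.
P_c ≤ 1011 − 73.80 = 937.20, so the highest integer P_c is 937 hPa.

937 hPa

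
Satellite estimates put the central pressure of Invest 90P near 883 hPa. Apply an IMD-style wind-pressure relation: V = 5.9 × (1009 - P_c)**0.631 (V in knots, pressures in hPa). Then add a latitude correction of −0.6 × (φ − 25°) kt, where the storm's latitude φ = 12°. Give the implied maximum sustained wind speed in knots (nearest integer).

ΔP = 1009 − 883 = 126 hPa.
126^0.631 ≈ 21.151.
V ≈ 5.9 × 21.151 ≈ 124.8 kt.
Latitude correction: −0.6 × (12 − 25) = 7.8 kt.
Corrected V ≈ 132.6 kt → 133 kt.

133 kt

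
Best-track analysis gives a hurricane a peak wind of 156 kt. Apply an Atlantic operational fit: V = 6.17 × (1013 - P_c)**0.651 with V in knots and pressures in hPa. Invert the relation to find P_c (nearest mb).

870 mb

ΔP = (V / 6.17)^(1/0.651) = (156/6.17)^1.536.
156/6.17 = 25.284; 25.284^1.536 ≈ 142.86 mb.
P_c = 1013 − 142.86 = 870.14 ≈ 870 mb.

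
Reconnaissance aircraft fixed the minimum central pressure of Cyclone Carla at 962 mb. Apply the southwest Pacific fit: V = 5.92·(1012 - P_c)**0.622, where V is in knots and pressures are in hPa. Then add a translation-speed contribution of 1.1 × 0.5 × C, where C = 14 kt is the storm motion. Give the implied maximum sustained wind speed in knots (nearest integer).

75 kt

ΔP = 1012 − 962 = 50 mb.
50^0.622 ≈ 11.396.
V ≈ 5.92 × 11.396 ≈ 67.5 kt.
Translation term: 1.1 × 0.5 × 14 = 7.7 kt.
Corrected V ≈ 75.2 kt → 75 kt.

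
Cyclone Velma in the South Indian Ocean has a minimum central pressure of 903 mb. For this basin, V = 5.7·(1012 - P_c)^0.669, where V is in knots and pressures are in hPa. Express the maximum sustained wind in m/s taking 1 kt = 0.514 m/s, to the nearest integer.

ΔP = 1012 − 903 = 109 mb.
V ≈ 5.7 × 109^0.669 = 5.7 × 23.070 ≈ 131.496 kt.
131.496 × 0.514 ≈ 67.59 m/s → 68 m/s.

68 m/s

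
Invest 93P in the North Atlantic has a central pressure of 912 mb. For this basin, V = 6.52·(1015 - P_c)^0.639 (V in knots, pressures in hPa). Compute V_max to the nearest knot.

126 kt

ΔP = 1015 − 912 = 103 mb.
103^0.639 ≈ 19.329.
V ≈ 6.52 × 19.329 ≈ 126.0 kt.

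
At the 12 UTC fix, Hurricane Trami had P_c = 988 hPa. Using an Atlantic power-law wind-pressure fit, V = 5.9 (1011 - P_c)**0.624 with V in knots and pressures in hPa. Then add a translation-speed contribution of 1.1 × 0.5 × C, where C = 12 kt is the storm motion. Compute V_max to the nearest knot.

48 kt

ΔP = 1011 − 988 = 23 hPa.
23^0.624 ≈ 7.075.
V ≈ 5.9 × 7.075 ≈ 41.7 kt.
Translation term: 1.1 × 0.5 × 12 = 6.6 kt.
Corrected V ≈ 48.3 kt → 48 kt.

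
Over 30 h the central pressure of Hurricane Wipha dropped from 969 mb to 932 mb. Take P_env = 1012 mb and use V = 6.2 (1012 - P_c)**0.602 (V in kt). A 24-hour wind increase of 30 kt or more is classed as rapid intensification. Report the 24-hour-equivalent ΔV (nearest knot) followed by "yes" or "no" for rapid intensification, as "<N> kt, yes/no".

V₁: ΔP = 43, V ≈ 6.2 × 43^0.602 ≈ 59.67 kt.
V₂: ΔP = 80, V ≈ 6.2 × 80^0.602 ≈ 86.71 kt.
ΔV over 30 h = 27.04 kt → 24 h equivalent = 27.04 × 24/30 ≈ 21.63 kt.
22 kt < 30 kt ⇒ not rapid intensification.

22 kt, no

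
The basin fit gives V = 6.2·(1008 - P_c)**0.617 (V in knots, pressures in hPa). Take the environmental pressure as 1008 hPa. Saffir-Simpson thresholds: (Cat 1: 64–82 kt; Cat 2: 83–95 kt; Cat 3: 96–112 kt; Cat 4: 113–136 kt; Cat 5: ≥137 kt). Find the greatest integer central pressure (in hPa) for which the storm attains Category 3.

Category 3 begins at V = 96 kt.
Required ΔP = (96/6.2)^(1/0.617) = 15.484^1.621 ≈ 84.82 hPa.
P_c ≤ 1008 − 84.82 = 923.18, so the highest integer P_c is 923 hPa.

923 hPa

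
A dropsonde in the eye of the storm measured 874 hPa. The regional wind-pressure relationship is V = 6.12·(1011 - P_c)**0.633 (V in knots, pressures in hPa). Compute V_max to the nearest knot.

ΔP = 1011 − 874 = 137 hPa.
137^0.633 ≈ 22.519.
V ≈ 6.12 × 22.519 ≈ 137.8 kt.

138 kt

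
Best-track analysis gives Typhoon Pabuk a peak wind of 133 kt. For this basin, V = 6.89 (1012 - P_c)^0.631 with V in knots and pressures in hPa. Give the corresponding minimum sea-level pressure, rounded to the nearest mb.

ΔP = (V / 6.89)^(1/0.631) = (133/6.89)^1.585.
133/6.89 = 19.303; 19.303^1.585 ≈ 109.01 mb.
P_c = 1012 − 109.01 = 902.99 ≈ 903 mb.

903 mb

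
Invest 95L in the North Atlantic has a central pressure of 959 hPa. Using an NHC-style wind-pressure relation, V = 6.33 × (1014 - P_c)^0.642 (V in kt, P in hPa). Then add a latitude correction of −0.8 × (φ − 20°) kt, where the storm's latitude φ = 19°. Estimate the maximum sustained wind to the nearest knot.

84 kt

ΔP = 1014 − 959 = 55 hPa.
55^0.642 ≈ 13.101.
V ≈ 6.33 × 13.101 ≈ 82.9 kt.
Latitude correction: −0.8 × (19 − 20) = 0.8 kt.
Corrected V ≈ 83.7 kt → 84 kt.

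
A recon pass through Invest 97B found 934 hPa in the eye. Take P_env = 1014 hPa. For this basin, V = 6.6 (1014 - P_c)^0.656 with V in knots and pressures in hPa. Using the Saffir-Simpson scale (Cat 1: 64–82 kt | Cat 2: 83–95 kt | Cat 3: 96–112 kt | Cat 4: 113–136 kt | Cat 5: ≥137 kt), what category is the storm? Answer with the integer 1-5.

4

ΔP = 1014 − 934 = 80 hPa.
V ≈ 6.6 × 80^0.656 = 6.6 × 17.72 ≈ 117 kt.
117 kt falls in the Category 4 band.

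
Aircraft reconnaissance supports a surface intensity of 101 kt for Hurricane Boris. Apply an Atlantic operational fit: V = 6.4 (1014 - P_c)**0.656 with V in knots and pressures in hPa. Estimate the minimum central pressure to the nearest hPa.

947 hPa

ΔP = (V / 6.4)^(1/0.656) = (101/6.4)^1.524.
101/6.4 = 15.781; 15.781^1.524 ≈ 67.06 hPa.
P_c = 1014 − 67.06 = 946.94 ≈ 947 hPa.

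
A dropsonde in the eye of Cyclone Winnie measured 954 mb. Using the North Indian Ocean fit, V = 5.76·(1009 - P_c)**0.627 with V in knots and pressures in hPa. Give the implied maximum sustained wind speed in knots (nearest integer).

ΔP = 1009 − 954 = 55 mb.
55^0.627 ≈ 12.337.
V ≈ 5.76 × 12.337 ≈ 71.1 kt.

71 kt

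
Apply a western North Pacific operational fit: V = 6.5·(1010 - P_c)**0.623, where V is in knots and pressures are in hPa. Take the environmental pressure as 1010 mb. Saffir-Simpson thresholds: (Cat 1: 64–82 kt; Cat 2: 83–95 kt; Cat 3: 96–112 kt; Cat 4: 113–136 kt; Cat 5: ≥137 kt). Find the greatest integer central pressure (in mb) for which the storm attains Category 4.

912 mb

Category 4 begins at V = 113 kt.
Required ΔP = (113/6.5)^(1/0.623) = 17.385^1.605 ≈ 97.87 mb.
P_c ≤ 1010 − 97.87 = 912.13, so the highest integer P_c is 912 mb.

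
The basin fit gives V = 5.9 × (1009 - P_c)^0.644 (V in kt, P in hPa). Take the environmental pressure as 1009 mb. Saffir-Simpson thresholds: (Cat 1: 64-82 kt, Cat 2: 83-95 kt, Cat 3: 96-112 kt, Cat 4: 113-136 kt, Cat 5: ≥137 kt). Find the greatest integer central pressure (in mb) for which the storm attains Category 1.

Category 1 begins at V = 64 kt.
Required ΔP = (64/5.9)^(1/0.644) = 10.847^1.553 ≈ 40.52 mb.
P_c ≤ 1009 − 40.52 = 968.48, so the highest integer P_c is 968 mb.

968 mb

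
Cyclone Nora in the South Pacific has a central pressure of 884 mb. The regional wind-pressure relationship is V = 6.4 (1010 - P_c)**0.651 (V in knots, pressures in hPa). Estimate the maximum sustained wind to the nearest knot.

149 kt

ΔP = 1010 − 884 = 126 mb.
126^0.651 ≈ 23.299.
V ≈ 6.4 × 23.299 ≈ 149.1 kt.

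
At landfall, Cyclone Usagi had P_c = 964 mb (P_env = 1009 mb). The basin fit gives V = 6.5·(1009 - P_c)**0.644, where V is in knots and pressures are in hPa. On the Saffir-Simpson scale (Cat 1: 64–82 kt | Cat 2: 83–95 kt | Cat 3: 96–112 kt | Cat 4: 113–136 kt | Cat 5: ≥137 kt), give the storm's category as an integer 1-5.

ΔP = 1009 − 964 = 45 mb.
V ≈ 6.5 × 45^0.644 = 6.5 × 11.61 ≈ 75 kt.
75 kt falls in the Category 1 band.

1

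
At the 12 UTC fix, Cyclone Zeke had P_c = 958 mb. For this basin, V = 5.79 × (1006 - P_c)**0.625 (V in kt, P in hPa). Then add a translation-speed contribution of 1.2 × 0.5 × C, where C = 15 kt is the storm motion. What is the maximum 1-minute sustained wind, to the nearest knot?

74 kt

ΔP = 1006 − 958 = 48 mb.
48^0.625 ≈ 11.240.
V ≈ 5.79 × 11.240 ≈ 65.1 kt.
Translation term: 1.2 × 0.5 × 15 = 9 kt.
Corrected V ≈ 74.1 kt → 74 kt.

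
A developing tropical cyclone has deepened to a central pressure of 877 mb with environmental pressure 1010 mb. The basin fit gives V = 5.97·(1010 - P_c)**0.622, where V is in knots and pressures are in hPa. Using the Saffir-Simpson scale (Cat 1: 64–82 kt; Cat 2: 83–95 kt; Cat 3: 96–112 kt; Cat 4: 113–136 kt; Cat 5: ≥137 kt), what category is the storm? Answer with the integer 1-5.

4

ΔP = 1010 − 877 = 133 mb.
V ≈ 5.97 × 133^0.622 = 5.97 × 20.94 ≈ 125 kt.
125 kt falls in the Category 4 band.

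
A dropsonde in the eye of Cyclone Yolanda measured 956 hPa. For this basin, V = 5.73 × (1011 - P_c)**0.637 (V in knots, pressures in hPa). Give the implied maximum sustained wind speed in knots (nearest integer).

74 kt

ΔP = 1011 − 956 = 55 hPa.
55^0.637 ≈ 12.841.
V ≈ 5.73 × 12.841 ≈ 73.6 kt.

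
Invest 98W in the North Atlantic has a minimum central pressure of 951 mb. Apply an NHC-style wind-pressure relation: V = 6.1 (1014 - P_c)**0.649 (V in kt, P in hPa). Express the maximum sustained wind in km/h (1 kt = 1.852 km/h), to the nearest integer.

ΔP = 1014 − 951 = 63 mb.
V ≈ 6.1 × 63^0.649 = 6.1 × 14.715 ≈ 89.764 kt.
89.764 × 1.852 ≈ 166.24 km/h → 166 km/h.

166 km/h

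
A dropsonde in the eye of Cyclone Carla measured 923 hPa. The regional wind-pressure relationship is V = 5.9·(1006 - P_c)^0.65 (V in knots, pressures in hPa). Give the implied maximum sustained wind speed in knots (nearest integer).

ΔP = 1006 − 923 = 83 hPa.
83^0.65 ≈ 17.677.
V ≈ 5.9 × 17.677 ≈ 104.3 kt.

104 kt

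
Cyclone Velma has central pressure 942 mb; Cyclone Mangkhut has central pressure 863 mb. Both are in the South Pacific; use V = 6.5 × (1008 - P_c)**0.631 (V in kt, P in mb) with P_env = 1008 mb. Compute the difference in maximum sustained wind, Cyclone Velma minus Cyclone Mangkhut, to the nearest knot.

Cyclone Velma: ΔP = 66; V ≈ 6.5 × 66^0.631 ≈ 91.42 kt.
Cyclone Mangkhut: ΔP = 145; V ≈ 6.5 × 145^0.631 ≈ 150.22 kt.
Difference ≈ 91.42 − 150.22 = -58.80 → -59 kt.

-59 kt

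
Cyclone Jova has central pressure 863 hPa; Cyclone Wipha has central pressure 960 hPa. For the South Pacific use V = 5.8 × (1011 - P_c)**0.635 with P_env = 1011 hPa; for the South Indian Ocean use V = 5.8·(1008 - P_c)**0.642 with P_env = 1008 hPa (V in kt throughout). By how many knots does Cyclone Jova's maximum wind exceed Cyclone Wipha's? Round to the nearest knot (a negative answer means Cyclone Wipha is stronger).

Cyclone Jova: ΔP = 148; V ≈ 5.8 × 148^0.635 ≈ 138.53 kt.
Cyclone Wipha: ΔP = 48; V ≈ 5.8 × 48^0.642 ≈ 69.63 kt.
Difference ≈ 138.53 − 69.63 = 68.90 → 69 kt.

69 kt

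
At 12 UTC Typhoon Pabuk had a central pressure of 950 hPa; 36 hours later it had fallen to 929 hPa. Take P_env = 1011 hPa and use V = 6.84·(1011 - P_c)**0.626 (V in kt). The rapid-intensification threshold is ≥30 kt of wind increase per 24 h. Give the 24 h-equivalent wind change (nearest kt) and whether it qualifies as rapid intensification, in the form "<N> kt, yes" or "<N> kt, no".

V₁: ΔP = 61, V ≈ 6.84 × 61^0.626 ≈ 89.68 kt.
V₂: ΔP = 82, V ≈ 6.84 × 82^0.626 ≈ 107.92 kt.
ΔV over 36 h = 18.24 kt → 24 h equivalent = 18.24 × 24/36 ≈ 12.16 kt.
12 kt < 30 kt ⇒ not rapid intensification.

12 kt, no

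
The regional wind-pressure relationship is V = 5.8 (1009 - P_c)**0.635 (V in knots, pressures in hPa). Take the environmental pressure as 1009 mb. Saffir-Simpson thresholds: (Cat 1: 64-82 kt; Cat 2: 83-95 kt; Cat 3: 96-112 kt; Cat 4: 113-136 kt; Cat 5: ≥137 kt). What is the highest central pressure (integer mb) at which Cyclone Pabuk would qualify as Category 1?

Category 1 begins at V = 64 kt.
Required ΔP = (64/5.8)^(1/0.635) = 11.034^1.575 ≈ 43.87 mb.
P_c ≤ 1009 − 43.87 = 965.13, so the highest integer P_c is 965 mb.

965 mb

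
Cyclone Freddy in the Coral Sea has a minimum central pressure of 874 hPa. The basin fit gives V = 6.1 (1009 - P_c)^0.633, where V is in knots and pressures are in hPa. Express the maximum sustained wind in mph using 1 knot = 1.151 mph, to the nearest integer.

157 mph

ΔP = 1009 − 874 = 135 hPa.
V ≈ 6.1 × 135^0.633 = 6.1 × 22.310 ≈ 136.092 kt.
136.092 × 1.151 ≈ 156.64 mph → 157 mph.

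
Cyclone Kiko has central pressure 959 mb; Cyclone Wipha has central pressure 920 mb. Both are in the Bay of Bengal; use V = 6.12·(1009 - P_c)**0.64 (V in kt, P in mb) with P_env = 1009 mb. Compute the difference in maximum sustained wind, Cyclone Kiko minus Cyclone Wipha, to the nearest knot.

Cyclone Kiko: ΔP = 50; V ≈ 6.12 × 50^0.64 ≈ 74.83 kt.
Cyclone Wipha: ΔP = 89; V ≈ 6.12 × 89^0.64 ≈ 108.23 kt.
Difference ≈ 74.83 − 108.23 = -33.40 → -33 kt.

-33 kt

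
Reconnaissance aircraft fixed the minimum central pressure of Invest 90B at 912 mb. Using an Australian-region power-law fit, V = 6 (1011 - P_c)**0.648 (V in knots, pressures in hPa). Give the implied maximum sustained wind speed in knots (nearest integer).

118 kt

ΔP = 1011 − 912 = 99 mb.
99^0.648 ≈ 19.641.
V ≈ 6 × 19.641 ≈ 117.8 kt.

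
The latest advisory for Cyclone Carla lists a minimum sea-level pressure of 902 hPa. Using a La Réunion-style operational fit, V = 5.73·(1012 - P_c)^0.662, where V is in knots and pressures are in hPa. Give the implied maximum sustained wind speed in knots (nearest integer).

ΔP = 1012 − 902 = 110 hPa.
110^0.662 ≈ 22.460.
V ≈ 5.73 × 22.460 ≈ 128.7 kt.

129 kt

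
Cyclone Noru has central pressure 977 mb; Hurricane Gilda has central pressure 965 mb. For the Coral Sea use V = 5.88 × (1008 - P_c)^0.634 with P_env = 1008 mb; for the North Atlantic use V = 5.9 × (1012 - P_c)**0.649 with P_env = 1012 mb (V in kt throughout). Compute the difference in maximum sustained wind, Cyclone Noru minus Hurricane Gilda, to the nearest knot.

Cyclone Noru: ΔP = 31; V ≈ 5.88 × 31^0.634 ≈ 51.87 kt.
Hurricane Gilda: ΔP = 47; V ≈ 5.9 × 47^0.649 ≈ 71.79 kt.
Difference ≈ 51.87 − 71.79 = -19.92 → -20 kt.

-20 kt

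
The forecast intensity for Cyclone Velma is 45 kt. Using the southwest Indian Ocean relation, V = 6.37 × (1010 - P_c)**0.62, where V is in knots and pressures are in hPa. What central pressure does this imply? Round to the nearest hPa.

ΔP = (V / 6.37)^(1/0.62) = (45/6.37)^1.613.
45/6.37 = 7.064; 7.064^1.613 ≈ 23.41 hPa.
P_c = 1010 − 23.41 = 986.59 ≈ 987 hPa.

987 hPa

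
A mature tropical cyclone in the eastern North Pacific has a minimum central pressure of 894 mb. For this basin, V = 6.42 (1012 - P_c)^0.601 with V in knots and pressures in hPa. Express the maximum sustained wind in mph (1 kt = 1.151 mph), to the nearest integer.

130 mph

ΔP = 1012 − 894 = 118 mb.
V ≈ 6.42 × 118^0.601 = 6.42 × 17.587 ≈ 112.911 kt.
112.911 × 1.151 ≈ 129.96 mph → 130 mph.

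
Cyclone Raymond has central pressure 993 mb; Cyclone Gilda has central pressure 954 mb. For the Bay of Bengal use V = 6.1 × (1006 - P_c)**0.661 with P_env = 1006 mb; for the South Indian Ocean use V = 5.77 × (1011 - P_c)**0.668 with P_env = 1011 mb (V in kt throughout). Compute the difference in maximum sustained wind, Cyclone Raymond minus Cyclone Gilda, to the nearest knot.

Cyclone Raymond: ΔP = 13; V ≈ 6.1 × 13^0.661 ≈ 33.24 kt.
Cyclone Gilda: ΔP = 57; V ≈ 5.77 × 57^0.668 ≈ 85.92 kt.
Difference ≈ 33.24 − 85.92 = -52.68 → -53 kt.

-53 kt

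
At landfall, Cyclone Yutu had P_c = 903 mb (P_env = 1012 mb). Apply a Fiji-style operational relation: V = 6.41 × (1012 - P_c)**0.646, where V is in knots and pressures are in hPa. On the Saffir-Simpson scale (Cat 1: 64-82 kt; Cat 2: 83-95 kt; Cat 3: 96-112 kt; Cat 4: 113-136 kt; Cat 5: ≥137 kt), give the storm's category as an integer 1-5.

ΔP = 1012 − 903 = 109 mb.
V ≈ 6.41 × 109^0.646 = 6.41 × 20.71 ≈ 133 kt.
133 kt falls in the Category 4 band.

4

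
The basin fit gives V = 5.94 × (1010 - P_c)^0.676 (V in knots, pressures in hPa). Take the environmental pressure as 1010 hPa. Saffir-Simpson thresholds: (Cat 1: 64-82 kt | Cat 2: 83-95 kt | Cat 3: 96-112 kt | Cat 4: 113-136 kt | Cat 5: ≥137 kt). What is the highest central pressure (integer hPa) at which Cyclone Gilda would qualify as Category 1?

Category 1 begins at V = 64 kt.
Required ΔP = (64/5.94)^(1/0.676) = 10.774^1.479 ≈ 33.67 hPa.
P_c ≤ 1010 − 33.67 = 976.33, so the highest integer P_c is 976 hPa.

976 hPa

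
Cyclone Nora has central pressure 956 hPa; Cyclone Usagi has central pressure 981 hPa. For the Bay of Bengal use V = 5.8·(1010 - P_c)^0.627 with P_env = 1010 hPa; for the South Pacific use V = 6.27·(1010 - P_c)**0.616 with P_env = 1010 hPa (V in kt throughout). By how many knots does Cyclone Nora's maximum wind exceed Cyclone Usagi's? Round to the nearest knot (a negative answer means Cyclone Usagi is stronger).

21 kt

Cyclone Nora: ΔP = 54; V ≈ 5.8 × 54^0.627 ≈ 70.74 kt.
Cyclone Usagi: ΔP = 29; V ≈ 6.27 × 29^0.616 ≈ 49.90 kt.
Difference ≈ 70.74 − 49.90 = 20.84 → 21 kt.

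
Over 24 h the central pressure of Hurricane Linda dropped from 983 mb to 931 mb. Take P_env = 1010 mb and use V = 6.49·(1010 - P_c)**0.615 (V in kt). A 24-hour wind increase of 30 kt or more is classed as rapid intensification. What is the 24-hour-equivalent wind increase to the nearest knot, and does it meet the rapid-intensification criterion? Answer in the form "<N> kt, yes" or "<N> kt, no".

V₁: ΔP = 27, V ≈ 6.49 × 27^0.615 ≈ 49.26 kt.
V₂: ΔP = 79, V ≈ 6.49 × 79^0.615 ≈ 95.34 kt.
ΔV over 24 h = 46.08 kt → 24 h equivalent = 46.08 × 24/24 ≈ 46.08 kt.
46 kt ≥ 30 kt ⇒ rapid intensification.

46 kt, yes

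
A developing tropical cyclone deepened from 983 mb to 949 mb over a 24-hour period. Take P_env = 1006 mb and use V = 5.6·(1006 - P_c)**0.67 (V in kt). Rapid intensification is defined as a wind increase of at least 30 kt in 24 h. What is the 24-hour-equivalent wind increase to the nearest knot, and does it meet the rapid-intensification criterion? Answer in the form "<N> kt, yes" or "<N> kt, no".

38 kt, yes

V₁: ΔP = 23, V ≈ 5.6 × 23^0.67 ≈ 45.77 kt.
V₂: ΔP = 57, V ≈ 5.6 × 57^0.67 ≈ 84.07 kt.
ΔV over 24 h = 38.30 kt → 24 h equivalent = 38.30 × 24/24 ≈ 38.30 kt.
38 kt ≥ 30 kt ⇒ rapid intensification.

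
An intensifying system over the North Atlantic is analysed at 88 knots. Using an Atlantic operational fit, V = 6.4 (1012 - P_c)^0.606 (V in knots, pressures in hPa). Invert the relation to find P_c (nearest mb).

936 mb

ΔP = (V / 6.4)^(1/0.606) = (88/6.4)^1.650.
88/6.4 = 13.750; 13.750^1.650 ≈ 75.58 mb.
P_c = 1012 − 75.58 = 936.42 ≈ 936 mb.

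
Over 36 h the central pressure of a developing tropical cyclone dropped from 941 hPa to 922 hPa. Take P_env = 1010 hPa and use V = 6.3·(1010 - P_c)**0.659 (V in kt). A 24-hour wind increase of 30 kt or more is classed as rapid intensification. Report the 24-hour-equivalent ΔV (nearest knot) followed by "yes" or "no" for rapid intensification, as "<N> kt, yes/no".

V₁: ΔP = 69, V ≈ 6.3 × 69^0.659 ≈ 102.60 kt.
V₂: ΔP = 88, V ≈ 6.3 × 88^0.659 ≈ 120.44 kt.
ΔV over 36 h = 17.84 kt → 24 h equivalent = 17.84 × 24/36 ≈ 11.89 kt.
12 kt < 30 kt ⇒ not rapid intensification.

12 kt, no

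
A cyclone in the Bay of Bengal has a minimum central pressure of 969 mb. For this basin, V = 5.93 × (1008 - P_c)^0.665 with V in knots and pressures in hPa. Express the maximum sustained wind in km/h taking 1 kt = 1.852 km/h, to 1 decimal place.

125.5 km/h

ΔP = 1008 − 969 = 39 mb.
V ≈ 5.93 × 39^0.665 = 5.93 × 11.430 ≈ 67.782 kt.
67.782 × 1.852 ≈ 125.53 km/h → 125.5 km/h.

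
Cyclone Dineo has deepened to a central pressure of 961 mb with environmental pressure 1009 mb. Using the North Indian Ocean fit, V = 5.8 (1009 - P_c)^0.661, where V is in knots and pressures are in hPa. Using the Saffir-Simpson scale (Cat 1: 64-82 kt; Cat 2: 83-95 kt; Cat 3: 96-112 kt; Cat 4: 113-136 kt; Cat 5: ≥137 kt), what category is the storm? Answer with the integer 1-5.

1

ΔP = 1009 − 961 = 48 mb.
V ≈ 5.8 × 48^0.661 = 5.8 × 12.92 ≈ 75 kt.
75 kt falls in the Category 1 band.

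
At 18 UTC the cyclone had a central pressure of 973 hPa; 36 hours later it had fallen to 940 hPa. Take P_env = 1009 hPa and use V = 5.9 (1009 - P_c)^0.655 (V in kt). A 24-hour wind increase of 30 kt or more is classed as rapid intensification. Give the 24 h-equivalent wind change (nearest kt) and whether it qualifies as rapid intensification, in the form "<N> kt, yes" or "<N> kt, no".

22 kt, no

V₁: ΔP = 36, V ≈ 5.9 × 36^0.655 ≈ 61.69 kt.
V₂: ΔP = 69, V ≈ 5.9 × 69^0.655 ≈ 94.47 kt.
ΔV over 36 h = 32.78 kt → 24 h equivalent = 32.78 × 24/36 ≈ 21.85 kt.
22 kt < 30 kt ⇒ not rapid intensification.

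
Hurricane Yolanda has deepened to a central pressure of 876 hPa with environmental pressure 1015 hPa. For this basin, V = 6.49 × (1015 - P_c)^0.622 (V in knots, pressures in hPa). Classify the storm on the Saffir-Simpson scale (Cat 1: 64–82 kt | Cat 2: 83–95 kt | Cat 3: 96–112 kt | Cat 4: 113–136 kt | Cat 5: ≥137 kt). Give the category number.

5

ΔP = 1015 − 876 = 139 hPa.
V ≈ 6.49 × 139^0.622 = 6.49 × 21.53 ≈ 140 kt.
140 kt falls in the Category 5 band.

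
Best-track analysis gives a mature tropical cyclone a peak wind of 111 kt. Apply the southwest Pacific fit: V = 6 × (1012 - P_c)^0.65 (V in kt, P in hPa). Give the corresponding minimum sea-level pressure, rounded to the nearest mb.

ΔP = (V / 6)^(1/0.65) = (111/6)^1.538.
111/6 = 18.500; 18.500^1.538 ≈ 89.02 mb.
P_c = 1012 − 89.02 = 922.98 ≈ 923 mb.

923 mb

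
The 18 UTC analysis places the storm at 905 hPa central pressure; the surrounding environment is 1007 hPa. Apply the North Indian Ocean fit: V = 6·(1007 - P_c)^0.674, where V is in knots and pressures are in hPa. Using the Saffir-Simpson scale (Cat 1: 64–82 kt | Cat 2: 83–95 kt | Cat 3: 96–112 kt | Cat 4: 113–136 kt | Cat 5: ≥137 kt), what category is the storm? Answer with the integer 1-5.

ΔP = 1007 − 905 = 102 hPa.
V ≈ 6 × 102^0.674 = 6 × 22.58 ≈ 136 kt.
136 kt falls in the Category 4 band.

4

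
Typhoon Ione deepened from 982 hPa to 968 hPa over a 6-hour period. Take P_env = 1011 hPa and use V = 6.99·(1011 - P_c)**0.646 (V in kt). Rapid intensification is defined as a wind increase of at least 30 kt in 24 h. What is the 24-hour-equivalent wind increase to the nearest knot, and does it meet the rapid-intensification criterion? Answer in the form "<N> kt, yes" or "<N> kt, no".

V₁: ΔP = 29, V ≈ 6.99 × 29^0.646 ≈ 61.54 kt.
V₂: ΔP = 43, V ≈ 6.99 × 43^0.646 ≈ 79.38 kt.
ΔV over 6 h = 17.84 kt → 24 h equivalent = 17.84 × 24/6 ≈ 71.36 kt.
71 kt ≥ 30 kt ⇒ rapid intensification.

71 kt, yes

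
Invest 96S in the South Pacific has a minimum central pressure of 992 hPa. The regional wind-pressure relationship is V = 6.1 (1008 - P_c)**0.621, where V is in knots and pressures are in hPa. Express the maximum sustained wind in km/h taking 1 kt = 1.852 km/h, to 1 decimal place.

63.2 km/h

ΔP = 1008 − 992 = 16 hPa.
V ≈ 6.1 × 16^0.621 = 6.1 × 5.594 ≈ 34.126 kt.
34.126 × 1.852 ≈ 63.20 km/h → 63.2 km/h.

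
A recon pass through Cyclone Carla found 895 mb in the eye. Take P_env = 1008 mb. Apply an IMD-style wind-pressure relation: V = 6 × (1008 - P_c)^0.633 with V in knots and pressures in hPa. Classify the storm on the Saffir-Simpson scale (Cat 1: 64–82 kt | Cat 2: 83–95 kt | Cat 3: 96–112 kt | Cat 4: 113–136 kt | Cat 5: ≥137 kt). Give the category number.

ΔP = 1008 − 895 = 113 mb.
V ≈ 6 × 113^0.633 = 6 × 19.93 ≈ 120 kt.
120 kt falls in the Category 4 band.

4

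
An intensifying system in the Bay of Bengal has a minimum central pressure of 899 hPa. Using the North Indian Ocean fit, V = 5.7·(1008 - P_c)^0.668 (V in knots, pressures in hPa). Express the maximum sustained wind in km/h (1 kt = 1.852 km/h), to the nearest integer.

242 km/h

ΔP = 1008 − 899 = 109 hPa.
V ≈ 5.7 × 109^0.668 = 5.7 × 22.962 ≈ 130.881 kt.
130.881 × 1.852 ≈ 242.39 km/h → 242 km/h.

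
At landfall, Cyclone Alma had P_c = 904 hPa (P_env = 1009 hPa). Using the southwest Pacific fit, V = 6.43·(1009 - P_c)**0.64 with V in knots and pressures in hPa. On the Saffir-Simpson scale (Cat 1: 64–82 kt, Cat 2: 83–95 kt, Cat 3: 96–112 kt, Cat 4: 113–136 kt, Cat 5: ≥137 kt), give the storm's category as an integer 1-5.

ΔP = 1009 − 904 = 105 hPa.
V ≈ 6.43 × 105^0.64 = 6.43 × 19.66 ≈ 126 kt.
126 kt falls in the Category 4 band.

4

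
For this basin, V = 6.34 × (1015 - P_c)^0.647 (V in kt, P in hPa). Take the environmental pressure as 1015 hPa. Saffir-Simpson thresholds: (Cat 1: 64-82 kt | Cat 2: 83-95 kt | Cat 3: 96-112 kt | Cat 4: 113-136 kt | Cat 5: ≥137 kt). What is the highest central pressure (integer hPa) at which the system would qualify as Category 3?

948 hPa

Category 3 begins at V = 96 kt.
Required ΔP = (96/6.34)^(1/0.647) = 15.142^1.546 ≈ 66.69 hPa.
P_c ≤ 1015 − 66.69 = 948.31, so the highest integer P_c is 948 hPa.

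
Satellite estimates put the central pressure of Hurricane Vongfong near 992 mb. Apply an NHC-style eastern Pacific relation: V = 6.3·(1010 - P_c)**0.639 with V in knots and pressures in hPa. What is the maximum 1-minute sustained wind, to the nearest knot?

ΔP = 1010 − 992 = 18 mb.
18^0.639 ≈ 6.340.
V ≈ 6.3 × 6.340 ≈ 39.9 kt.

40 kt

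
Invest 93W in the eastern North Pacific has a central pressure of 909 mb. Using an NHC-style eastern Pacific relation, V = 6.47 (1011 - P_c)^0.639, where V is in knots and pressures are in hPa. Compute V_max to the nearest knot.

ΔP = 1011 − 909 = 102 mb.
102^0.639 ≈ 19.209.
V ≈ 6.47 × 19.209 ≈ 124.3 kt.

124 kt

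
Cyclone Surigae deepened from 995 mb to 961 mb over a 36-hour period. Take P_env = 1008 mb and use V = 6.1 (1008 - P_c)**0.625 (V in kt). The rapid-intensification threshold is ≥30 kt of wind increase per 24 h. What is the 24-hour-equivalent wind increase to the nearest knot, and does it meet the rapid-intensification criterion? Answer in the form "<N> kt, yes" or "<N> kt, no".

25 kt, no

V₁: ΔP = 13, V ≈ 6.1 × 13^0.625 ≈ 30.31 kt.
V₂: ΔP = 47, V ≈ 6.1 × 47^0.625 ≈ 67.67 kt.
ΔV over 36 h = 37.36 kt → 24 h equivalent = 37.36 × 24/36 ≈ 24.91 kt.
25 kt < 30 kt ⇒ not rapid intensification.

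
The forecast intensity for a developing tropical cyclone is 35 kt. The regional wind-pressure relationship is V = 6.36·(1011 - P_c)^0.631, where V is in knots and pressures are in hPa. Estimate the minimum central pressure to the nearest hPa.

996 hPa

ΔP = (V / 6.36)^(1/0.631) = (35/6.36)^1.585.
35/6.36 = 5.503; 5.503^1.585 ≈ 14.92 hPa.
P_c = 1011 − 14.92 = 996.08 ≈ 996 hPa.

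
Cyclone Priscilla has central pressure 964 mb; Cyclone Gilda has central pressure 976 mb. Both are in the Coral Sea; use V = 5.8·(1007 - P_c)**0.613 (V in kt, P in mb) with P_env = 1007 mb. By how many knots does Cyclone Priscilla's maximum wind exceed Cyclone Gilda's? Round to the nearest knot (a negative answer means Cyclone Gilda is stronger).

Cyclone Priscilla: ΔP = 43; V ≈ 5.8 × 43^0.613 ≈ 58.18 kt.
Cyclone Gilda: ΔP = 31; V ≈ 5.8 × 31^0.613 ≈ 47.60 kt.
Difference ≈ 58.18 − 47.60 = 10.58 → 11 kt.

11 kt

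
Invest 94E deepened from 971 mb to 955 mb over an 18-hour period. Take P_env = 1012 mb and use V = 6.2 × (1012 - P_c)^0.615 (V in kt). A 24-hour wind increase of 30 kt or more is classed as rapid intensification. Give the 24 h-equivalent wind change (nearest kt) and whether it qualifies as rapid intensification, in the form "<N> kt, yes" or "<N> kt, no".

V₁: ΔP = 41, V ≈ 6.2 × 41^0.615 ≈ 60.85 kt.
V₂: ΔP = 57, V ≈ 6.2 × 57^0.615 ≈ 74.52 kt.
ΔV over 18 h = 13.67 kt → 24 h equivalent = 13.67 × 24/18 ≈ 18.23 kt.
18 kt < 30 kt ⇒ not rapid intensification.

18 kt, no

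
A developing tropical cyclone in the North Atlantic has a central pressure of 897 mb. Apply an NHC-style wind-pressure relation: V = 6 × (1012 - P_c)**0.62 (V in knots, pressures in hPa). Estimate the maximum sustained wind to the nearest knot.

114 kt

ΔP = 1012 − 897 = 115 mb.
115^0.62 ≈ 18.951.
V ≈ 6 × 18.951 ≈ 113.7 kt.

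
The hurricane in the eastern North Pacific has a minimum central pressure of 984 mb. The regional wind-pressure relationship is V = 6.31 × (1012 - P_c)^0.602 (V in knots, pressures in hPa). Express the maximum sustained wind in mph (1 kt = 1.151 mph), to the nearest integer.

54 mph

ΔP = 1012 − 984 = 28 mb.
V ≈ 6.31 × 28^0.602 = 6.31 × 7.433 ≈ 46.905 kt.
46.905 × 1.151 ≈ 53.99 mph → 54 mph.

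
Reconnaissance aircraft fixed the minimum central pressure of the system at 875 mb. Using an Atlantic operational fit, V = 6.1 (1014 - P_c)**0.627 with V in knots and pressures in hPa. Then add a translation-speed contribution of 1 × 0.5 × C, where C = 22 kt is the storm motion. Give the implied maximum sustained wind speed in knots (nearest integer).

ΔP = 1014 − 875 = 139 mb.
139^0.627 ≈ 22.063.
V ≈ 6.1 × 22.063 ≈ 134.6 kt.
Translation term: 1 × 0.5 × 22 = 11 kt.
Corrected V ≈ 145.6 kt → 146 kt.

146 kt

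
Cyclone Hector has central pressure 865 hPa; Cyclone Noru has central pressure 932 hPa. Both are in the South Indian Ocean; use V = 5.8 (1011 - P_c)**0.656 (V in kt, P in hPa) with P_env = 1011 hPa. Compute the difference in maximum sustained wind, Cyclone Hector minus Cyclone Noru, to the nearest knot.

51 kt

Cyclone Hector: ΔP = 146; V ≈ 5.8 × 146^0.656 ≈ 152.49 kt.
Cyclone Noru: ΔP = 79; V ≈ 5.8 × 79^0.656 ≈ 101.92 kt.
Difference ≈ 152.49 − 101.92 = 50.57 → 51 kt.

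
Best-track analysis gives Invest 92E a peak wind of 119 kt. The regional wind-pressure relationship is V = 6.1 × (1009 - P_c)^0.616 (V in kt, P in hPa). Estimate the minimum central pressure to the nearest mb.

885 mb

ΔP = (V / 6.1)^(1/0.616) = (119/6.1)^1.623.
119/6.1 = 19.508; 19.508^1.623 ≈ 124.31 mb.
P_c = 1009 − 124.31 = 884.69 ≈ 885 mb.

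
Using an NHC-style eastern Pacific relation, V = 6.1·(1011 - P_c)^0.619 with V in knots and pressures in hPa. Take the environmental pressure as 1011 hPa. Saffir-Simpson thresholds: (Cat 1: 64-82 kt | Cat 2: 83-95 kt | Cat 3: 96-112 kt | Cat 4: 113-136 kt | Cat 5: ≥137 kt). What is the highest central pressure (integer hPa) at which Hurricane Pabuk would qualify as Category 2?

943 hPa

Category 2 begins at V = 83 kt.
Required ΔP = (83/6.1)^(1/0.619) = 13.607^1.616 ≈ 67.85 hPa.
P_c ≤ 1011 − 67.85 = 943.15, so the highest integer P_c is 943 hPa.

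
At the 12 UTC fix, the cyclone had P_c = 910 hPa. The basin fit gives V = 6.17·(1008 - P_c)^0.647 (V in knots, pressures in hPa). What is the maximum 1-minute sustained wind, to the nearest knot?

120 kt

ΔP = 1008 − 910 = 98 hPa.
98^0.647 ≈ 19.423.
V ≈ 6.17 × 19.423 ≈ 119.8 kt.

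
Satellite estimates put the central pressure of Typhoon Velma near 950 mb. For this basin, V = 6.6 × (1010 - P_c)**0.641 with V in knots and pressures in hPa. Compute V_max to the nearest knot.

91 kt

ΔP = 1010 − 950 = 60 mb.
60^0.641 ≈ 13.797.
V ≈ 6.6 × 13.797 ≈ 91.1 kt.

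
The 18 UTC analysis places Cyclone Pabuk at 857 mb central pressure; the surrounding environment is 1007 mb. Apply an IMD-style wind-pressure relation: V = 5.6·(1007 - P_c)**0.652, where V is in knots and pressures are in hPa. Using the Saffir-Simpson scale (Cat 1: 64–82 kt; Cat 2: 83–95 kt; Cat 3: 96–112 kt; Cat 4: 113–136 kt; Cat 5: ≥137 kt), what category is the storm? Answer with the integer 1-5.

5

ΔP = 1007 − 857 = 150 mb.
V ≈ 5.6 × 150^0.652 = 5.6 × 26.23 ≈ 147 kt.
147 kt falls in the Category 5 band.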